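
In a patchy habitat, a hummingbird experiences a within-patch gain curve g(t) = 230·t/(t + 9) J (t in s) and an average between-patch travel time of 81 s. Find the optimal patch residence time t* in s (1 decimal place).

27.0 s

Maximise g(t)/(T+t): set derivative to zero → g'(t)(T+t) = g(t).
g'(t) = 230·9/(t + 9)². Setting 230·9/(t+9)² = 230t/[(t+9)(81+t)] gives 9(81+t) = t(t+9), so t² = 9×81 = 729.
t* = √729 = 27 s.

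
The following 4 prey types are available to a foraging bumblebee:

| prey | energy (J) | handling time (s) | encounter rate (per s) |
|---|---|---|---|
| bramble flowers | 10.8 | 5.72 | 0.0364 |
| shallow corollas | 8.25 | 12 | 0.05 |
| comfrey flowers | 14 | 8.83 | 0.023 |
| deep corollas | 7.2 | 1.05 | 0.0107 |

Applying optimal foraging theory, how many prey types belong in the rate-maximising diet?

4

E/h in descending order: deep corollas 6.86, bramble flowers 1.89, comfrey flowers 1.59, shallow corollas 0.688 J/s. The optimal diet is the largest prefix of this list for which every included type satisfies E_i/h_i > R on the types above it.
Rate on top 1: 0.07618. bramble flowers: 1.89 > 0.07618 → include.
Rate on top 2: 0.3856. comfrey flowers: 1.59 > 0.3856 → include.
Rate on top 3: 0.5569. shallow corollas: 0.688 > 0.5569 → include.
Optimal diet: deep corollas, bramble flowers, comfrey flowers, shallow corollas — 4 of 4 types.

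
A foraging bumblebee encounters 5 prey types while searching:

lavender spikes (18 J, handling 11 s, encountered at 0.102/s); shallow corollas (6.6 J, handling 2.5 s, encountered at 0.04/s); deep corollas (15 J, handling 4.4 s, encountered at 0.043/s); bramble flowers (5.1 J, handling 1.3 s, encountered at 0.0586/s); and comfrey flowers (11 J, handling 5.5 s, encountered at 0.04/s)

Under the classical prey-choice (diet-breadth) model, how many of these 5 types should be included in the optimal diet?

E/h in descending order: bramble flowers 3.92, deep corollas 3.41, shallow corollas 2.64, comfrey flowers 2, lavender spikes 1.64 J/s. The optimal diet is the largest prefix of this list for which every included type satisfies E_i/h_i > R on the types above it.
Rate on top 1: 0.2777. deep corollas: 3.41 > 0.2777 → include.
Rate on top 2: 0.7459. shallow corollas: 2.64 > 0.7459 → include.
Rate on top 3: 0.8846. comfrey flowers: 2 > 0.8846 → include.
Rate on top 4: 1.039. lavender spikes: 1.64 > 1.039 → include.
Optimal diet: bramble flowers, deep corollas, shallow corollas, comfrey flowers, lavender spikes — 5 of 5 types.

5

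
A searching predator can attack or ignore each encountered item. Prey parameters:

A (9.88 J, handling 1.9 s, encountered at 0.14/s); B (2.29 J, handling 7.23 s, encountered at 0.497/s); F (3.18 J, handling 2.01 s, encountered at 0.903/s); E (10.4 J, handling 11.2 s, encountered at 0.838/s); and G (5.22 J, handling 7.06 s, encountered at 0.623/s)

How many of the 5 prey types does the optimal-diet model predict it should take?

2

Profitabilities (E/h, J/s): A 5.2, F 1.58, E 0.929, G 0.739, B 0.317. Add prey in this order while the next type's profitability exceeds the intake rate on those already taken.
Rate on top 1: 1.093. F: 1.58 > 1.093 → include.
Rate on top 2: 1.381. E: 0.929 < 1.381 → exclude; stop.
Optimal diet: A, F — 2 of 5 types.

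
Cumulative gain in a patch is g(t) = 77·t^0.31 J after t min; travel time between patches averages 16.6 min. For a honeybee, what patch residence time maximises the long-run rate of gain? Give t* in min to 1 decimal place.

7.5 min

Optimal t* satisfies g'(t*) = g(t*)/(T + t*).
g'(t) = 0.31·77·t^-0.69. Setting 0.31·77·t^-0.69 = 77·t^0.31/(16.6+t) gives 0.31(16.6+t) = t, so 0.69·t = 0.31×16.6.
t* = 0.31×16.6/0.69 = 7.458 min.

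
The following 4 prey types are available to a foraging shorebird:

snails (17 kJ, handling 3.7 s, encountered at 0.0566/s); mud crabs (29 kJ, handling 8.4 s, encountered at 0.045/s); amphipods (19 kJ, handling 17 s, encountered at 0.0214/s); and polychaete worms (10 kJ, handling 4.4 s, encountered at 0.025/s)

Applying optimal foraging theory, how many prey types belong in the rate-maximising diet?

Profitabilities (E/h, kJ/s): snails 4.59, mud crabs 3.45, polychaete worms 2.27, amphipods 1.12. Add prey in this order while the next type's profitability exceeds the intake rate on those already taken.
Rate on top 1: 0.7956. mud crabs: 3.45 > 0.7956 → include.
Rate on top 2: 1.428. polychaete worms: 2.27 > 1.428 → include.
Rate on top 3: 1.483. amphipods: 1.12 < 1.483 → exclude; stop.
Optimal diet: snails, mud crabs, polychaete worms — 3 of 4 types.

3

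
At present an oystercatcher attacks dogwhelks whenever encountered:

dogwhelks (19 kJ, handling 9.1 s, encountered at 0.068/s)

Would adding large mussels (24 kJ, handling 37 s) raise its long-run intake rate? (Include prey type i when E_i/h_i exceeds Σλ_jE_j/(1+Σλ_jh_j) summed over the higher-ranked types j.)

No

Current rate: (0.068×19)/(1 + 0.068×9.1) = 0.7981 kJ/s.
Profitability of large mussels: 24/37 = 0.6486 kJ/s.
0.6486 < 0.7981, so adding large mussels would lower the average — exclude it.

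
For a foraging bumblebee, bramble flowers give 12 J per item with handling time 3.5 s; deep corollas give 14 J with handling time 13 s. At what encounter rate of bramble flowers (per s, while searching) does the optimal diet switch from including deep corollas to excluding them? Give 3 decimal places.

The zero-one rule: include deep corollas iff E₂/h₂ > λE₁/(1+λh₁). Equality gives the switch point.
λE₁h₂ = E₂ + λE₂h₁ ⇒ λ = E₂/(E₁h₂ − E₂h₁) = 14/(156 − 49) = 0.1308 per s.

0.131 per s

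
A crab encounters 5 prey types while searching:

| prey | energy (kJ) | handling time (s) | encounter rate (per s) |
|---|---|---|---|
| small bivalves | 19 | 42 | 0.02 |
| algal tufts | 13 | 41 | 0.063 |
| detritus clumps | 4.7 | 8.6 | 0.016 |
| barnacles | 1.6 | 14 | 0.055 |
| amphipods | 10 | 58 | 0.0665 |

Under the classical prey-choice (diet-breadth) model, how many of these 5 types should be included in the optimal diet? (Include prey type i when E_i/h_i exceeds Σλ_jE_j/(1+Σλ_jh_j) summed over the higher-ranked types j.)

3

Profitabilities (E/h, kJ/s): detritus clumps 0.547, small bivalves 0.452, algal tufts 0.317, amphipods 0.172, barnacles 0.114. Add prey in this order while the next type's profitability exceeds the intake rate on those already taken.
Rate on top 1: 0.0661. small bivalves: 0.452 > 0.0661 → include.
Rate on top 2: 0.2302. algal tufts: 0.317 > 0.2302 → include.
Rate on top 3: 0.2794. amphipods: 0.172 < 0.2794 → exclude; stop.
Optimal diet: detritus clumps, small bivalves, algal tufts — 3 of 5 types.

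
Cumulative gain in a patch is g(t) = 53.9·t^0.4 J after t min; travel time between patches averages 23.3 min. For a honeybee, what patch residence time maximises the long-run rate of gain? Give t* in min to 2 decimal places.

15.53 min

Maximise g(t)/(T+t): set derivative to zero → g'(t)(T+t) = g(t).
g'(t) = 0.4·53.9·t^-0.6. Setting 0.4·53.9·t^-0.6 = 53.9·t^0.4/(23.3+t) gives 0.4(23.3+t) = t, so 0.60·t = 0.4×23.3.
t* = 0.4×23.3/0.60 = 15.53 min.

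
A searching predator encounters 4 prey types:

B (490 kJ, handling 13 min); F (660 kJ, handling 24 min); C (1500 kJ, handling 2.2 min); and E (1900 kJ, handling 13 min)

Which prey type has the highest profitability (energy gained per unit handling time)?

Profitability E/h (kJ/min): B = 490/13 = 37.7, F = 660/24 = 27.5, C = 1500/2.2 = 682, E = 1900/13 = 146.
Ranked: C > E > B > F.

C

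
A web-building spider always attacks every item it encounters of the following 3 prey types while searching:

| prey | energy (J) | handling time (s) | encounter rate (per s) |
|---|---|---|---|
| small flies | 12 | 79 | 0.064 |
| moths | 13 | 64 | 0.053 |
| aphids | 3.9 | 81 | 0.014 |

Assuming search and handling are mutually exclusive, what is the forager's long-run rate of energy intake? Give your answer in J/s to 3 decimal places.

0.143 J/s

R = Σλ_iE_i / (1 + Σλ_ih_i)
Numerator: 0.064×12 + 0.053×13 + 0.014×3.9 = 1.512
Denominator: 1 + 0.064×79 + 0.053×64 + 0.014×81 = 10.58
R = 1.512/10.58 = 0.1428 J/s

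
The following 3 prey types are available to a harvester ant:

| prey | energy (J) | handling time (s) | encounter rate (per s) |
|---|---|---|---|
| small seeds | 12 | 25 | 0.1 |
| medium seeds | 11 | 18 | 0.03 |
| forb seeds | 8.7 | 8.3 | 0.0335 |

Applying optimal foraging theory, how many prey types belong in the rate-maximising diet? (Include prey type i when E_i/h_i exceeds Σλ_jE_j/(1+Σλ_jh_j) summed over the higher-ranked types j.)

3

Profitabilities (E/h, J/s): forb seeds 1.05, medium seeds 0.611, small seeds 0.48. Add prey in this order while the next type's profitability exceeds the intake rate on those already taken.
Rate on top 1: 0.228. medium seeds: 0.611 > 0.228 → include.
Rate on top 2: 0.3418. small seeds: 0.48 > 0.3418 → include.
Optimal diet: forb seeds, medium seeds, small seeds — 3 of 3 types.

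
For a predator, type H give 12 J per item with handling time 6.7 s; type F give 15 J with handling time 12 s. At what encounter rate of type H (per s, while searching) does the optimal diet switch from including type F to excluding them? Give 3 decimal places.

0.345 per s

Drop type F once their profitability E₂/h₂ falls below the rate achievable on type H alone: E₂/h₂ = λE₁/(1 + λh₁).
Solve for λ: λE₁h₂ = E₂(1 + λh₁) → λ(E₁h₂ − E₂h₁) = E₂ → λ = E₂/(E₁h₂ − E₂h₁).
λ = 15/(12×12 − 15×6.7) = 15/43.5 = 0.3448 per s.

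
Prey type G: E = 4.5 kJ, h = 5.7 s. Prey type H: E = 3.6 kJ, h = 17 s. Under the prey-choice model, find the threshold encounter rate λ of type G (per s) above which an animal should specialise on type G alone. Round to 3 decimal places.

0.064 per s

The zero-one rule: include type H iff E₂/h₂ > λE₁/(1+λh₁). Equality gives the switch point.
λE₁h₂ = E₂ + λE₂h₁ ⇒ λ = E₂/(E₁h₂ − E₂h₁) = 3.6/(76.5 − 20.52) = 0.06431 per s.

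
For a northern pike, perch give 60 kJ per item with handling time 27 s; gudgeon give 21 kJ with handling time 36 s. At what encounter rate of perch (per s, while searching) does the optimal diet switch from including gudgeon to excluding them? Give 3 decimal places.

At the threshold, the rate on perch alone equals the profitability of gudgeon: λ·60/(1 + λ·27) = 21/36 = 0.5833.
Rearranging, λ(60 − 0.5833×27) = 0.5833, so λ = 0.5833/44.25 = 0.01318 per s.

0.013 per s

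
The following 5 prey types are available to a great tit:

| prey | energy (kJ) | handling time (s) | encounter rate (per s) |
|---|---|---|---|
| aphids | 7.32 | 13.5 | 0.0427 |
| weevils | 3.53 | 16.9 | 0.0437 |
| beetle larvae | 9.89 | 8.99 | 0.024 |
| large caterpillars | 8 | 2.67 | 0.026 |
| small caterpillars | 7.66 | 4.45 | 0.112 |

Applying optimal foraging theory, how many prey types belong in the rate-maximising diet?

3

Profitabilities (E/h, kJ/s): large caterpillars 3, small caterpillars 1.72, beetle larvae 1.1, aphids 0.542, weevils 0.209. Add prey in this order while the next type's profitability exceeds the intake rate on those already taken.
Rate on top 1: 0.1945. small caterpillars: 1.72 > 0.1945 → include.
Rate on top 2: 0.6799. beetle larvae: 1.1 > 0.6799 → include.
Rate on top 3: 0.7307. aphids: 0.542 < 0.7307 → exclude; stop.
Optimal diet: large caterpillars, small caterpillars, beetle larvae — 3 of 5 types.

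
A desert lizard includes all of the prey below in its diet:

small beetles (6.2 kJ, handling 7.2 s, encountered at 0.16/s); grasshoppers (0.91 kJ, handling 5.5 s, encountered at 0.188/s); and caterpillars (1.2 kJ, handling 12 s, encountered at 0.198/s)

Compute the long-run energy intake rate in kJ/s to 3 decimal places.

Energy encountered per unit search time: 0.16×6.2 + 0.188×0.91 + 0.198×1.2 = 1.401 kJ/s.
Handling time per unit search time: 0.16×7.2 + 0.188×5.5 + 0.198×12 = 4.562.
Rate = 1.401/(1 + 4.562) = 0.2518 kJ/s.

0.252 kJ/s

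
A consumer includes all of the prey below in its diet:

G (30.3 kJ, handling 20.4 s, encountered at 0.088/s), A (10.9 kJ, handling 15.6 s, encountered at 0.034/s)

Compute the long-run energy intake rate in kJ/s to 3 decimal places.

R = (0.088×30.3 + 0.034×10.9) / (1 + 0.088×20.4 + 0.034×15.6) = 3.037/3.326 = 0.9132 kJ/s.

0.913 kJ/s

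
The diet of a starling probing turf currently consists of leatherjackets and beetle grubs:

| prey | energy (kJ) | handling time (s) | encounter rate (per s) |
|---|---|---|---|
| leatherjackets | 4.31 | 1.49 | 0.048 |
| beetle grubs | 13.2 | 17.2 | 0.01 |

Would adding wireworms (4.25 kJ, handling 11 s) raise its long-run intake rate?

On leatherjackets and beetle grubs alone, R = ΣλE/(1+Σλh) = 0.3389/1.244 = 0.2725 kJ/s.
Profitability of wireworms: 4.25/11 = 0.3864 kJ/s.
Since 0.3864 > R, including wireworms increases the long-run rate.

Yes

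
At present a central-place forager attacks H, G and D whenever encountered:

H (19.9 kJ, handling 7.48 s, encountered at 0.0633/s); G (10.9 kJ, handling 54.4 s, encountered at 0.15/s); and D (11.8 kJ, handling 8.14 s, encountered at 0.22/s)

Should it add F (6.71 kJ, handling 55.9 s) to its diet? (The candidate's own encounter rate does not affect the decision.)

Current rate: (0.0633×19.9 + 0.15×10.9 + 0.22×11.8)/(1 + 0.0633×7.48 + 0.15×54.4 + 0.22×8.14) = 0.4806 kJ/s.
F: E/h = 6.71/55.9 = 0.12 kJ/s.
0.12 < 0.4806, so adding F would lower the average — exclude it.

No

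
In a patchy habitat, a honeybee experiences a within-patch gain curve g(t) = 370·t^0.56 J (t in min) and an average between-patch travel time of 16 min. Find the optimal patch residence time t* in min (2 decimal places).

20.36 min

Optimal t* satisfies g'(t*) = g(t*)/(T + t*).
g'(t) = 0.56·370·t^-0.44. Setting 0.56·370·t^-0.44 = 370·t^0.56/(16+t) gives 0.56(16+t) = t, so 0.44·t = 0.56×16.
t* = 0.56×16/0.44 = 20.36 min.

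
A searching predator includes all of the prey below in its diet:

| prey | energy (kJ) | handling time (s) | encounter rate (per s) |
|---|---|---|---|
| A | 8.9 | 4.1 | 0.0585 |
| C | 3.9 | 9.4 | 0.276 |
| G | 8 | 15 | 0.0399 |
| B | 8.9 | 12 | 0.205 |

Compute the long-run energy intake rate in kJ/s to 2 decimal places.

0.54 kJ/s

Energy encountered per unit search time: 0.0585×8.9 + 0.276×3.9 + 0.0399×8 + 0.205×8.9 = 3.741 kJ/s.
Handling time per unit search time: 0.0585×4.1 + 0.276×9.4 + 0.0399×15 + 0.205×12 = 5.893.
Rate = 3.741/(1 + 5.893) = 0.5427 kJ/s.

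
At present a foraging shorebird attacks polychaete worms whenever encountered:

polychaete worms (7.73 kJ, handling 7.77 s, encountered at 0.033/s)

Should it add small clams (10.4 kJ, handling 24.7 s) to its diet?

Yes

Current rate: (0.033×7.73)/(1 + 0.033×7.77) = 0.203 kJ/s.
small clams: E/h = 10.4/24.7 = 0.4211 kJ/s.
Since 0.4211 > R, including small clams increases the long-run rate.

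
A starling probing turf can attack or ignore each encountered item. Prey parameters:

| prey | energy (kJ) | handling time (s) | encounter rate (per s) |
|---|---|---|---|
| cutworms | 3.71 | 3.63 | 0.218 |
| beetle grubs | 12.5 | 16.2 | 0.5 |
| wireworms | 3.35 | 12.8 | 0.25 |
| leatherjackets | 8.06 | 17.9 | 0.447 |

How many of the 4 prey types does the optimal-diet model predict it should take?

2

Rank by E/h (kJ/s): cutworms 1.02, beetle grubs 0.772, leatherjackets 0.45, wireworms 0.262. Include each in turn until the next type's E/h falls below the running intake rate.
Rate on top 1: 0.4515. beetle grubs: 0.772 > 0.4515 → include.
Rate on top 2: 0.7136. leatherjackets: 0.45 < 0.7136 → exclude; stop.
Optimal diet: cutworms, beetle grubs — 2 of 4 types.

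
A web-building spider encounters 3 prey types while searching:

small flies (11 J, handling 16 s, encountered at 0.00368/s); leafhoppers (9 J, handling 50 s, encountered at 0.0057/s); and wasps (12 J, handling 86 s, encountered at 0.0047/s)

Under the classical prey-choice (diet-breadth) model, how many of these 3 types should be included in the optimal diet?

Profitabilities (E/h, J/s): small flies 0.688, leafhoppers 0.18, wasps 0.14. Add prey in this order while the next type's profitability exceeds the intake rate on those already taken.
Rate on top 1: 0.03823. leafhoppers: 0.18 > 0.03823 → include.
Rate on top 2: 0.06829. wasps: 0.14 > 0.06829 → include.
Optimal diet: small flies, leafhoppers, wasps — 3 of 3 types.

3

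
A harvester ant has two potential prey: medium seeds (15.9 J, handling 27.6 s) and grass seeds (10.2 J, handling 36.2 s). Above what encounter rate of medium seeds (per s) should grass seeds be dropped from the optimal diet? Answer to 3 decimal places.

0.035 per s

Drop grass seeds once their profitability E₂/h₂ falls below the rate achievable on medium seeds alone: E₂/h₂ = λE₁/(1 + λh₁).
Solve for λ: λE₁h₂ = E₂(1 + λh₁) → λ(E₁h₂ − E₂h₁) = E₂ → λ = E₂/(E₁h₂ − E₂h₁).
λ = 10.2/(15.9×36.2 − 10.2×27.6) = 10.2/294.1 = 0.03469 per s.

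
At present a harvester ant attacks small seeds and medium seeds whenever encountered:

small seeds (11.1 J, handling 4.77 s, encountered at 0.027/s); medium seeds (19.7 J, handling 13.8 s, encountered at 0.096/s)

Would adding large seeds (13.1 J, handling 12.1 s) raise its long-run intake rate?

Yes

On small seeds and medium seeds alone, R = ΣλE/(1+Σλh) = 2.191/2.454 = 0.8929 J/s.
Profitability of large seeds: 13.1/12.1 = 1.083 J/s.
1.083 > 0.8929, so adding large seeds raises the average — include it.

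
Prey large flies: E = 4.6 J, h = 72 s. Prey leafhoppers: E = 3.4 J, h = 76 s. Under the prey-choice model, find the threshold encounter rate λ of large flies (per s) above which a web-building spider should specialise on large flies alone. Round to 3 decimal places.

At the threshold, the rate on large flies alone equals the profitability of leafhoppers: λ·4.6/(1 + λ·72) = 3.4/76 = 0.04474.
Rearranging, λ(4.6 − 0.04474×72) = 0.04474, so λ = 0.04474/1.379 = 0.03244 per s.

0.032 per s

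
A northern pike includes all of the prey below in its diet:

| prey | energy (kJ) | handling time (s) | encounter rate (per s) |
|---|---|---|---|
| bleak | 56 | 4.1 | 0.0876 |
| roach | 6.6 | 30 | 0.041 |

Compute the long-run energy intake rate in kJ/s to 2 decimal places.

R = (0.0876×56 + 0.041×6.6) / (1 + 0.0876×4.1 + 0.041×30) = 5.176/2.589 = 1.999 kJ/s.

2.00 kJ/s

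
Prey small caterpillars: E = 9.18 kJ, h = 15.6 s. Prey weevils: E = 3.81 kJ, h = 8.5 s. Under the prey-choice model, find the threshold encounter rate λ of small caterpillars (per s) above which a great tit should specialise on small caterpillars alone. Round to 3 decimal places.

0.205 per s

The zero-one rule: include weevils iff E₂/h₂ > λE₁/(1+λh₁). Equality gives the switch point.
λE₁h₂ = E₂ + λE₂h₁ ⇒ λ = E₂/(E₁h₂ − E₂h₁) = 3.81/(78.03 − 59.44) = 0.2049 per s.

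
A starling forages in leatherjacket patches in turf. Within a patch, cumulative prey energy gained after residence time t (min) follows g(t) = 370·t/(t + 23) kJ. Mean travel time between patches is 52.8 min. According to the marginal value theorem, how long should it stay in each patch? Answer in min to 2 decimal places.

34.85 min

Maximise g(t)/(T+t): set derivative to zero → g'(t)(T+t) = g(t).
g'(t) = 370·23/(t + 23)². Setting 370·23/(t+23)² = 370t/[(t+23)(52.8+t)] gives 23(52.8+t) = t(t+23), so t² = 23×52.8 = 1214.
t* = √1214 = 34.85 min.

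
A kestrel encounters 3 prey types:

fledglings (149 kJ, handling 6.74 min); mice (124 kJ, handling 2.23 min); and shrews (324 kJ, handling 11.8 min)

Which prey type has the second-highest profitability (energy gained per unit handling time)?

shrews

In descending order of E/h:
mice: 124/2.23 = 55.6 kJ/min
shrews: 324/11.8 = 27.5 kJ/min
fledglings: 149/6.74 = 22.1 kJ/min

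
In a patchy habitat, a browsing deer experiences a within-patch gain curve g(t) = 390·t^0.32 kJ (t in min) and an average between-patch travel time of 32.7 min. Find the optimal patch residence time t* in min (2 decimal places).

15.39 min

Optimal t* satisfies g'(t*) = g(t*)/(T + t*).
g'(t) = 0.32·390·t^-0.68. Setting 0.32·390·t^-0.68 = 390·t^0.32/(32.7+t) gives 0.32(32.7+t) = t, so 0.68·t = 0.32×32.7.
t* = 0.32×32.7/0.68 = 15.39 min.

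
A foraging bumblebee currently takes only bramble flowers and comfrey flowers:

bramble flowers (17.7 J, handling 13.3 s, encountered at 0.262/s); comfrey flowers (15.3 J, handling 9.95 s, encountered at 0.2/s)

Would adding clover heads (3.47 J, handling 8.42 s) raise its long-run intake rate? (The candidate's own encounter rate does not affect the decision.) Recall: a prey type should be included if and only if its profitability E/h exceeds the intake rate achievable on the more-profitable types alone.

No

Current rate: (0.262×17.7 + 0.2×15.3)/(1 + 0.262×13.3 + 0.2×9.95) = 1.189 J/s.
clover heads: E/h = 3.47/8.42 = 0.4121 J/s.
Since 0.4121 < R, time spent handling clover heads is better spent searching.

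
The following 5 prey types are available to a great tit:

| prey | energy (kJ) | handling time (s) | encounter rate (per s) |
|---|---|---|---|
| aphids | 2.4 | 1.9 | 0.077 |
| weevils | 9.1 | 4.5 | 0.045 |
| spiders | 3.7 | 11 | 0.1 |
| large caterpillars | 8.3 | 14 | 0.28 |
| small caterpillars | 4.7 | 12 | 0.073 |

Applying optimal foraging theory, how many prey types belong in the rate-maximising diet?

3

Rank by E/h (kJ/s): weevils 2.02, aphids 1.26, large caterpillars 0.593, small caterpillars 0.392, spiders 0.336. Include each in turn until the next type's E/h falls below the running intake rate.
Rate on top 1: 0.3405. aphids: 1.26 > 0.3405 → include.
Rate on top 2: 0.4406. large caterpillars: 0.593 > 0.4406 → include.
Rate on top 3: 0.5539. small caterpillars: 0.392 < 0.5539 → exclude; stop.
Optimal diet: weevils, aphids, large caterpillars — 3 of 5 types.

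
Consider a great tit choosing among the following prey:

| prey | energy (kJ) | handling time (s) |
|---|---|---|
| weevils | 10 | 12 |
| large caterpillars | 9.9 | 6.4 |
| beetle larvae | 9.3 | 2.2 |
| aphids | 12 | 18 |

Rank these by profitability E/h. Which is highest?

In descending order of E/h:
beetle larvae: 9.3/2.2 = 4.23 kJ/s
large caterpillars: 9.9/6.4 = 1.55 kJ/s
weevils: 10/12 = 0.833 kJ/s
aphids: 12/18 = 0.667 kJ/s

beetle larvae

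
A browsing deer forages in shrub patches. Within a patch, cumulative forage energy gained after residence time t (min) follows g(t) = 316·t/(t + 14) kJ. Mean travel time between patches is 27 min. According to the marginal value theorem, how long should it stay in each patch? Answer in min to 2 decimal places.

By the marginal value theorem, leave when the instantaneous gain rate g'(t) equals the habitat-wide average g(t)/(T + t).
g'(t) = 316·14/(t + 14)². Setting 316·14/(t+14)² = 316t/[(t+14)(27+t)] gives 14(27+t) = t(t+14), so t² = 14×27 = 378.
t* = √378 = 19.44 min.

19.44 min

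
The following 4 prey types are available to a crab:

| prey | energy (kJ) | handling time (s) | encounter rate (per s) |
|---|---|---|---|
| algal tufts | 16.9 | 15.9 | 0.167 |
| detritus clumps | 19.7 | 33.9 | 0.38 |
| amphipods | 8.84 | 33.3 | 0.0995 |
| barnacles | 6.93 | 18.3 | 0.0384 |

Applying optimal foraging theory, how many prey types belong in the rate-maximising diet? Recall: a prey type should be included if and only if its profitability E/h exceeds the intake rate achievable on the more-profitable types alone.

1

E/h in descending order: algal tufts 1.06, detritus clumps 0.581, barnacles 0.379, amphipods 0.265 kJ/s. The optimal diet is the largest prefix of this list for which every included type satisfies E_i/h_i > R on the types above it.
Rate on top 1: 0.7721. detritus clumps: 0.581 < 0.7721 → exclude; stop.
Optimal diet: algal tufts — 1 of 4 types.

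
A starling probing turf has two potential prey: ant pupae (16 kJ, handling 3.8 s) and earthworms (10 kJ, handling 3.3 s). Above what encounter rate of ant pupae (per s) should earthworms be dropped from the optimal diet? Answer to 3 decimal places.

The zero-one rule: include earthworms iff E₂/h₂ > λE₁/(1+λh₁). Equality gives the switch point.
λE₁h₂ = E₂ + λE₂h₁ ⇒ λ = E₂/(E₁h₂ − E₂h₁) = 10/(52.8 − 38) = 0.6757 per s.

0.676 per s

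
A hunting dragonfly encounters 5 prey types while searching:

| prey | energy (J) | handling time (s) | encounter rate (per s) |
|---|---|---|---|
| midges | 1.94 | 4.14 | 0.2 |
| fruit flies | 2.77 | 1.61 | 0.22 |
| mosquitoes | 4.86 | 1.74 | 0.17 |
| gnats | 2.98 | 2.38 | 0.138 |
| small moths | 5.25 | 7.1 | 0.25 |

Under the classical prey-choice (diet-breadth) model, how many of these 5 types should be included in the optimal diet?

3

Rank by E/h (J/s): mosquitoes 2.79, fruit flies 1.72, gnats 1.25, small moths 0.739, midges 0.469. Include each in turn until the next type's E/h falls below the running intake rate.
Rate on top 1: 0.6376. fruit flies: 1.72 > 0.6376 → include.
Rate on top 2: 0.8701. gnats: 1.25 > 0.8701 → include.
Rate on top 3: 0.9335. small moths: 0.739 < 0.9335 → exclude; stop.
Optimal diet: mosquitoes, fruit flies, gnats — 3 of 5 types.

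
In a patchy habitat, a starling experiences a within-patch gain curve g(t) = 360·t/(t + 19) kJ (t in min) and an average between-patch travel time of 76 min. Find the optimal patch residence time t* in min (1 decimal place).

38.0 min

By the marginal value theorem, leave when the instantaneous gain rate g'(t) equals the habitat-wide average g(t)/(T + t).
g'(t) = 360·19/(t + 19)². Setting 360·19/(t+19)² = 360t/[(t+19)(76+t)] gives 19(76+t) = t(t+19), so t² = 19×76 = 1444.
t* = √1444 = 38 min.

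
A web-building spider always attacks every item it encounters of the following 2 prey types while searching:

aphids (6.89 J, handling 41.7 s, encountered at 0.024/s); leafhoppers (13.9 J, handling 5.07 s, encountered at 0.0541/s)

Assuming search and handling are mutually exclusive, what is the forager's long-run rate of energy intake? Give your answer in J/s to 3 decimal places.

0.403 J/s

R = (0.024×6.89 + 0.0541×13.9) / (1 + 0.024×41.7 + 0.0541×5.07) = 0.9174/2.275 = 0.4032 J/s.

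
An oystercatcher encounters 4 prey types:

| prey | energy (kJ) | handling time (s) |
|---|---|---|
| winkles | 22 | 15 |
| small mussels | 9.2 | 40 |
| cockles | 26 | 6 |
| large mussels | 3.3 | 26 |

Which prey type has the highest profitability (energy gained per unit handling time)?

In descending order of E/h:
cockles: 26/6 = 4.33 kJ/s
winkles: 22/15 = 1.47 kJ/s
small mussels: 9.2/40 = 0.23 kJ/s
large mussels: 3.3/26 = 0.127 kJ/s

cockles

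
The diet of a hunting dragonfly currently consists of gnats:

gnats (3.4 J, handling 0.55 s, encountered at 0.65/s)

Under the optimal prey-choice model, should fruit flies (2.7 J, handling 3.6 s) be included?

Intake rate on the current diet: R = (0.65×3.4) / (1 + 0.65×0.55) = 2.21/1.357 = 1.628 J/s.
Profitability of fruit flies: 2.7/3.6 = 0.75 J/s.
0.75 < 1.628, so adding fruit flies would lower the average — exclude it.

No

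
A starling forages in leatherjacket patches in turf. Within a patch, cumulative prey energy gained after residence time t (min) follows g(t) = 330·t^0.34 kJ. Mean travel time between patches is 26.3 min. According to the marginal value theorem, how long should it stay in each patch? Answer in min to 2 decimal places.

Optimal t* satisfies g'(t*) = g(t*)/(T + t*).
g'(t) = 0.34·330·t^-0.66. Setting 0.34·330·t^-0.66 = 330·t^0.34/(26.3+t) gives 0.34(26.3+t) = t, so 0.66·t = 0.34×26.3.
t* = 0.34×26.3/0.66 = 13.55 min.

13.55 min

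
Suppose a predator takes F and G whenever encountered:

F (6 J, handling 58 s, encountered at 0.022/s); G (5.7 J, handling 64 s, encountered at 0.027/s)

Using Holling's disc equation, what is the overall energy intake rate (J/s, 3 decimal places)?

0.071 J/s

R = (0.022×6 + 0.027×5.7) / (1 + 0.022×58 + 0.027×64) = 0.2859/4.004 = 0.0714 J/s.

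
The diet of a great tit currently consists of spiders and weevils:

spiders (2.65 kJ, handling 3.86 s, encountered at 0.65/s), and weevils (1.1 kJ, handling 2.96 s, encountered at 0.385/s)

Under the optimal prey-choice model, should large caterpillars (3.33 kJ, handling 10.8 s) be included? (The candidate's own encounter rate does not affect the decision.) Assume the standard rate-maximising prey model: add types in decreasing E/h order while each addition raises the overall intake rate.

Current rate: (0.65×2.65 + 0.385×1.1)/(1 + 0.65×3.86 + 0.385×2.96) = 0.4616 kJ/s.
Profitability of large caterpillars: 3.33/10.8 = 0.3083 kJ/s.
Since 0.3083 < R, time spent handling large caterpillars is better spent searching.

No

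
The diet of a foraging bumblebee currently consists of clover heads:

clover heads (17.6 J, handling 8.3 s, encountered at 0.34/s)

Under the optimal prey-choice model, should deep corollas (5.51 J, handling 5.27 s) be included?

No

Current rate: (0.34×17.6)/(1 + 0.34×8.3) = 1.566 J/s.
deep corollas: E/h = 5.51/5.27 = 1.046 J/s.
1.046 < 1.566, so adding deep corollas would lower the average — exclude it.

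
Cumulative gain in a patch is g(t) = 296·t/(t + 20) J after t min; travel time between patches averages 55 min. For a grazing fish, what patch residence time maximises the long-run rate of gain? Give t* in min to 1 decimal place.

33.2 min

Maximise g(t)/(T+t): set derivative to zero → g'(t)(T+t) = g(t).
g'(t) = 296·20/(t + 20)². Setting 296·20/(t+20)² = 296t/[(t+20)(55+t)] gives 20(55+t) = t(t+20), so t² = 20×55 = 1100.
t* = √1100 = 33.17 min.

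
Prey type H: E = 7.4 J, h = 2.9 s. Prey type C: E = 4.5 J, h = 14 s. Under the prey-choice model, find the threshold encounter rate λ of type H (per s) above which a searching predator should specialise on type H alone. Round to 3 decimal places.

0.050 per s

At the threshold, the rate on type H alone equals the profitability of type C: λ·7.4/(1 + λ·2.9) = 4.5/14 = 0.3214.
Rearranging, λ(7.4 − 0.3214×2.9) = 0.3214, so λ = 0.3214/6.468 = 0.0497 per s.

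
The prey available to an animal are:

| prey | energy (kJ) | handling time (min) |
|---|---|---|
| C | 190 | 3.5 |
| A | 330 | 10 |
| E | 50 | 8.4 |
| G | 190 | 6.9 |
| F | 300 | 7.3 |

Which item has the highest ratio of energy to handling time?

C

Profitability E/h (kJ/min): C = 190/3.5 = 54.3, A = 330/10 = 33, E = 50/8.4 = 5.95, G = 190/6.9 = 27.5, F = 300/7.3 = 41.1.
Ranked: C > F > A > G > E.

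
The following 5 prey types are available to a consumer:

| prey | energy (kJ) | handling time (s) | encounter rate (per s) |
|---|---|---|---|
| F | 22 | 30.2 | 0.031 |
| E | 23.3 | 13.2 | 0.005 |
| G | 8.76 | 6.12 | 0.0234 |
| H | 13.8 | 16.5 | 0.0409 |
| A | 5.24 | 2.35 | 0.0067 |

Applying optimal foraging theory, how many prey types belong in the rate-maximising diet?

Profitabilities (E/h, kJ/s): A 2.23, E 1.77, G 1.43, H 0.836, F 0.728. Add prey in this order while the next type's profitability exceeds the intake rate on those already taken.
Rate on top 1: 0.03456. E: 1.77 > 0.03456 → include.
Rate on top 2: 0.1402. G: 1.43 > 0.1402 → include.
Rate on top 3: 0.2911. H: 0.836 > 0.2911 → include.
Rate on top 4: 0.4848. F: 0.728 > 0.4848 → include.
Optimal diet: A, E, G, H, F — 5 of 5 types.

5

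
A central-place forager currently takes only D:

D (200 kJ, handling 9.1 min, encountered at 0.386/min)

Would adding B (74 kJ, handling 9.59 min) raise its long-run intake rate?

No

On D alone, R = ΣλE/(1+Σλh) = 77.2/4.513 = 17.11 kJ/min.
Profitability of B: 74/9.59 = 7.716 kJ/min.
7.716 < 17.11, so adding B would lower the average — exclude it.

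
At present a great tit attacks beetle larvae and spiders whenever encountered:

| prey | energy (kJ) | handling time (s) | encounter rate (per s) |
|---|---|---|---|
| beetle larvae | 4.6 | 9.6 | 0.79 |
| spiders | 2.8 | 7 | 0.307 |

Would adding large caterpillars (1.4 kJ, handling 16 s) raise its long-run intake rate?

On beetle larvae and spiders alone, R = ΣλE/(1+Σλh) = 4.494/10.73 = 0.4187 kJ/s.
Profitability of large caterpillars: 1.4/16 = 0.0875 kJ/s.
Since 0.0875 < R, time spent handling large caterpillars is better spent searching.

No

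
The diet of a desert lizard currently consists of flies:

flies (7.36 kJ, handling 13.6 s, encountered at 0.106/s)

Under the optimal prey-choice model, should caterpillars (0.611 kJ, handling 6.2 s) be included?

Current rate: (0.106×7.36)/(1 + 0.106×13.6) = 0.3195 kJ/s.
Profitability of caterpillars: 0.611/6.2 = 0.09855 kJ/s.
Since 0.09855 < R, time spent handling caterpillars is better spent searching.

No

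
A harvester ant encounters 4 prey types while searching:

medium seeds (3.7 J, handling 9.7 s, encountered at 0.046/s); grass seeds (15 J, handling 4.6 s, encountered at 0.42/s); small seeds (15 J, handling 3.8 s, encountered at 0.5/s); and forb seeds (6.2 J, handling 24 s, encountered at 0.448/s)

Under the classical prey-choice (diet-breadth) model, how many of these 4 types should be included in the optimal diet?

2

Rank by E/h (J/s): small seeds 3.95, grass seeds 3.26, medium seeds 0.381, forb seeds 0.258. Include each in turn until the next type's E/h falls below the running intake rate.
Rate on top 1: 2.586. grass seeds: 3.26 > 2.586 → include.
Rate on top 2: 2.856. medium seeds: 0.381 < 2.856 → exclude; stop.
Optimal diet: small seeds, grass seeds — 2 of 4 types.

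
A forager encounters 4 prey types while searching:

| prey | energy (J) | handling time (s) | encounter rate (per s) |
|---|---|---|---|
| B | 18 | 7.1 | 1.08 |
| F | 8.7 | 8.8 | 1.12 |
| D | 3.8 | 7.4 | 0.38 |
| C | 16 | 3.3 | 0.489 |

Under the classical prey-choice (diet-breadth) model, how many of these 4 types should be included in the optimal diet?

Rank by E/h (J/s): C 4.85, B 2.54, F 0.989, D 0.514. Include each in turn until the next type's E/h falls below the running intake rate.
Rate on top 1: 2.993. B: 2.54 < 2.993 → exclude; stop.
Optimal diet: C — 1 of 4 types.

1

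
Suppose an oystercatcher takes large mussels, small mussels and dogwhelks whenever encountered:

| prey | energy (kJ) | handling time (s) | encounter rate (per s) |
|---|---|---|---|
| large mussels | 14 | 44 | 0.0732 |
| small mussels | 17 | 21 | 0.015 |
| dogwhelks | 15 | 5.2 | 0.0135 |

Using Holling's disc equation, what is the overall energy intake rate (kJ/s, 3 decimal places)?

R = (0.0732×14 + 0.015×17 + 0.0135×15) / (1 + 0.0732×44 + 0.015×21 + 0.0135×5.2) = 1.482/4.606 = 0.3218 kJ/s.

0.322 kJ/s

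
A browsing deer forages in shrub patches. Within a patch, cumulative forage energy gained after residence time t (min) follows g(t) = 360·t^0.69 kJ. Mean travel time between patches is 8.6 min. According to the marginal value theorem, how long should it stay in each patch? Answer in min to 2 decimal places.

By the marginal value theorem, leave when the instantaneous gain rate g'(t) equals the habitat-wide average g(t)/(T + t).
g'(t) = 0.69·360·t^-0.31. Setting 0.69·360·t^-0.31 = 360·t^0.69/(8.6+t) gives 0.69(8.6+t) = t, so 0.31·t = 0.69×8.6.
t* = 0.69×8.6/0.31 = 19.14 min.

19.14 min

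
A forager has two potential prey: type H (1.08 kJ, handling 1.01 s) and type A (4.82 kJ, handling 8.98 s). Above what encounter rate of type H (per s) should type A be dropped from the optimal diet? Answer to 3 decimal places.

The zero-one rule: include type A iff E₂/h₂ > λE₁/(1+λh₁). Equality gives the switch point.
λE₁h₂ = E₂ + λE₂h₁ ⇒ λ = E₂/(E₁h₂ − E₂h₁) = 4.82/(9.698 − 4.868) = 0.9979 per s.

0.998 per s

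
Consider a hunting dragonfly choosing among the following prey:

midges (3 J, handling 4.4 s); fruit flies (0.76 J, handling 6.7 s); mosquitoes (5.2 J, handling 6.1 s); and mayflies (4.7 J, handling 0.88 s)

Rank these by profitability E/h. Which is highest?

mayflies

In descending order of E/h:
mayflies: 4.7/0.88 = 5.34 J/s
mosquitoes: 5.2/6.1 = 0.852 J/s
midges: 3/4.4 = 0.682 J/s
fruit flies: 0.76/6.7 = 0.113 J/s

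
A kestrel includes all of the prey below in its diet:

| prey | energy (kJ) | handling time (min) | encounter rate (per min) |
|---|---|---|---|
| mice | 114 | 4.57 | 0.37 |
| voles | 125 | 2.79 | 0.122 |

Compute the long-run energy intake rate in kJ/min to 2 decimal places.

18.95 kJ/min

Energy encountered per unit search time: 0.37×114 + 0.122×125 = 57.43 kJ/min.
Handling time per unit search time: 0.37×4.57 + 0.122×2.79 = 2.031.
Rate = 57.43/(1 + 2.031) = 18.95 kJ/min.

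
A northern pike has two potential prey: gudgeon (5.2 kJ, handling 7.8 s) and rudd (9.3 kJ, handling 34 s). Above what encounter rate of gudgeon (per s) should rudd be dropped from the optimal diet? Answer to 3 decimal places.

At the threshold, the rate on gudgeon alone equals the profitability of rudd: λ·5.2/(1 + λ·7.8) = 9.3/34 = 0.2735.
Rearranging, λ(5.2 − 0.2735×7.8) = 0.2735, so λ = 0.2735/3.066 = 0.0892 per s.

0.089 per s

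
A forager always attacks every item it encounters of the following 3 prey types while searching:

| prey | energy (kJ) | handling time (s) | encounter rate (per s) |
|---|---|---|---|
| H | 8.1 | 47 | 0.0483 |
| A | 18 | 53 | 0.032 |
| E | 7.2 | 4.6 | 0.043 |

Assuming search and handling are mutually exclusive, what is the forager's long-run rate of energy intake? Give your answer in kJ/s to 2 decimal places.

R = (0.0483×8.1 + 0.032×18 + 0.043×7.2) / (1 + 0.0483×47 + 0.032×53 + 0.043×4.6) = 1.277/5.164 = 0.2473 kJ/s.

0.25 kJ/s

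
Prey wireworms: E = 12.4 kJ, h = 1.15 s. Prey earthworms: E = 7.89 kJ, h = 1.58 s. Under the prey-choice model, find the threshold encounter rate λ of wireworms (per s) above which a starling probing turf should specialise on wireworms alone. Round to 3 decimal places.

The zero-one rule: include earthworms iff E₂/h₂ > λE₁/(1+λh₁). Equality gives the switch point.
λE₁h₂ = E₂ + λE₂h₁ ⇒ λ = E₂/(E₁h₂ − E₂h₁) = 7.89/(19.59 − 9.073) = 0.7501 per s.

0.750 per s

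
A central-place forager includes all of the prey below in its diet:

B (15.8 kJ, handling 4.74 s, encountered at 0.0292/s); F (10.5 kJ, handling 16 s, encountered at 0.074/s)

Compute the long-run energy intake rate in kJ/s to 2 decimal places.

Energy encountered per unit search time: 0.0292×15.8 + 0.074×10.5 = 1.238 kJ/s.
Handling time per unit search time: 0.0292×4.74 + 0.074×16 = 1.322.
Rate = 1.238/(1 + 1.322) = 0.5332 kJ/s.

0.53 kJ/s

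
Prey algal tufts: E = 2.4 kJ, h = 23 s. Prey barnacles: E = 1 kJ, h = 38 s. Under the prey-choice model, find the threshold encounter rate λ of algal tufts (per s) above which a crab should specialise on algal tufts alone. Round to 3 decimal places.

0.015 per s

At the threshold, the rate on algal tufts alone equals the profitability of barnacles: λ·2.4/(1 + λ·23) = 1/38 = 0.02632.
Rearranging, λ(2.4 − 0.02632×23) = 0.02632, so λ = 0.02632/1.795 = 0.01466 per s.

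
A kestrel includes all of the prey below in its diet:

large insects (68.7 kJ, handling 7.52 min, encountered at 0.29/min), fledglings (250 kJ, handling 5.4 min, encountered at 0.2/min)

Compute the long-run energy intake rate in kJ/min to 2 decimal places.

Energy encountered per unit search time: 0.29×68.7 + 0.2×250 = 69.92 kJ/min.
Handling time per unit search time: 0.29×7.52 + 0.2×5.4 = 3.261.
Rate = 69.92/(1 + 3.261) = 16.41 kJ/min.

16.41 kJ/min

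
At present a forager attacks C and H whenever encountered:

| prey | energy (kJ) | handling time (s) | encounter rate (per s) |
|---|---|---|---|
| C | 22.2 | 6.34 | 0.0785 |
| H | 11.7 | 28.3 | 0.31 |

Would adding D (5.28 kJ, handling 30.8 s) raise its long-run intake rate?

Current rate: (0.0785×22.2 + 0.31×11.7)/(1 + 0.0785×6.34 + 0.31×28.3) = 0.5228 kJ/s.
Profitability of D: 5.28/30.8 = 0.1714 kJ/s.
Since 0.1714 < R, time spent handling D is better spent searching.

No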